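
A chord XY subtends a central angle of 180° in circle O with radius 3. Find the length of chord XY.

Chord length = 2r sin(θ/2)
= 2 × 3 × sin(180°/2)
= 2 × 3 × sin(90°)
= 6

6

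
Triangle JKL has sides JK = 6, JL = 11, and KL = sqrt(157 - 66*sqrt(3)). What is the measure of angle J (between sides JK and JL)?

cos(J) = (6² + 11² - (sqrt(157 - 66*sqrt(3)))²) / (2 × 6 × 11) = sqrt(3)/2, so J = arccos(sqrt(3)/2) = 30°.

30°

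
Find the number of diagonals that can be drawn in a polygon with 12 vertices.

Total line segments between 12 vertices = C(12,2) = 66.
Subtract the 12 sides: 66 - 12 = 54 diagonals.

54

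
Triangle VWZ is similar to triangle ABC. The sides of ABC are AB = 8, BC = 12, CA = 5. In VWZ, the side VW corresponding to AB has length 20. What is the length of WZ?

k = 20/8 = 5/2. WZ = 5/2 * 12 = 30.

30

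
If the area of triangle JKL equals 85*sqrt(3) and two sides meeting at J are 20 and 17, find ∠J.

Area = (1/2) * a * b * sin(C)
sin(C) = 2 * Area / (a * b)
sin(C) = 2 * 85*sqrt(3) / (20 * 17)
sin(C) = sqrt(3)/2
C = arcsin(sqrt(3)/2) = 60°
Since sin(180° - C) = sin(C), the obtuse angle 120° gives the same area, so C = 60° or C = 120°.

60° or 120°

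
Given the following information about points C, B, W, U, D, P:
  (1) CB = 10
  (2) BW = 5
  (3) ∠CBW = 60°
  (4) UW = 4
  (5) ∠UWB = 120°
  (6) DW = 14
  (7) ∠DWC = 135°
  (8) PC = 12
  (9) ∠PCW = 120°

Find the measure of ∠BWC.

Step 1: By the law of cosines on triangle WBC: WC² = 5² + 10² − 2·5·10·cos(60°) = 75, so WC = 5·√3.
Step 2: By the inverse law of cosines on triangle BWC: cos(∠BWC) = (5² + (5·√3)² − 10²) / (2·5·5·√3) = 0/86.6 = 0, so ∠BWC = 90°.

Therefore, the measure of angle ∠BWC = 90°.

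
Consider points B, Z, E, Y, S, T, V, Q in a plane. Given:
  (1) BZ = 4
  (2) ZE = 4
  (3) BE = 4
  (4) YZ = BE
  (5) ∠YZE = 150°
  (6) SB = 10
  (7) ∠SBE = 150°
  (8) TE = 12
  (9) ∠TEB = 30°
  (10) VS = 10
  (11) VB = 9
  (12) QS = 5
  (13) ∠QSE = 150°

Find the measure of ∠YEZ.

From the given relations: YZ = BE = 4.
Step 1: By the law of cosines on triangle EZY: EY² = 4² + 4² − 2·4·4·cos(150°) = 59.71, so EY ≈ 7.73.
Step 2: By the inverse law of cosines on triangle YEZ: cos(∠YEZ) = (7.73² + 4² − 4²) / (2·7.73·4) = 59.71/61.82 = 0.9659, so ∠YEZ = 15°.

Therefore, the measure of angle ∠YEZ = 15°.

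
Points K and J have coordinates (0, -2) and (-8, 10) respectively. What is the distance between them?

d = sqrt((-8)^2 + (12)^2) = sqrt(208) = 4*sqrt(13)

4*sqrt(13)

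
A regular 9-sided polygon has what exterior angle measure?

Each exterior angle of a regular n-gon is 360 / n.
For n = 9: 360 / 9 = 40 degrees.

40 degrees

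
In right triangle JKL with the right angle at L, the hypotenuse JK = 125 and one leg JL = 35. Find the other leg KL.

By the Pythagorean theorem: KL^2 = JK^2 - JL^2
KL^2 = 125^2 - 35^2 = 15625 - 1225 = 14400
KL = sqrt(14400) = 120

120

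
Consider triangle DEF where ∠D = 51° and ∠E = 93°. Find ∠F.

The interior angles sum to 180°: angle F = 180 - 51 - 93 = 36°.
The triangle is obtuse (angles 51°, 93°, 36°).

36 degrees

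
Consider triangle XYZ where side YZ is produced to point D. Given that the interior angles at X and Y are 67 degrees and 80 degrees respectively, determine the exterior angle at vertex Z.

The interior angle at Z is 180 - 67 - 80 = 33 degrees.
The exterior angle and interior angle at Z are supplementary:
Exterior angle = 180 - 33 = 147 degrees.

147 degrees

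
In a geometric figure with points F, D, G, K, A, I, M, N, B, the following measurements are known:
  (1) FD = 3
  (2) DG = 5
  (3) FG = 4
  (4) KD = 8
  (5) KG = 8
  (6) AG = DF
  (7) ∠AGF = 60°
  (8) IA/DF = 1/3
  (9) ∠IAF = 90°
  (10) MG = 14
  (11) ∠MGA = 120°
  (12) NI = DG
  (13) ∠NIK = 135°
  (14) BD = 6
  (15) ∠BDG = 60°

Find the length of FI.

From the given relations: AG = DF = 3; IA = 1/3·DF = 1/3·3 = 1.
Step 1: By the law of cosines on triangle FGA: FA² = 4² + 3² − 2·4·3·cos(60°) = 13, so FA = √13.
Step 2: By the law of cosines on triangle FAI: FI² = √13² + 1² − 2·√13·1·cos(90°) = 14, so FI = √14.

Therefore, the length of FI = √14.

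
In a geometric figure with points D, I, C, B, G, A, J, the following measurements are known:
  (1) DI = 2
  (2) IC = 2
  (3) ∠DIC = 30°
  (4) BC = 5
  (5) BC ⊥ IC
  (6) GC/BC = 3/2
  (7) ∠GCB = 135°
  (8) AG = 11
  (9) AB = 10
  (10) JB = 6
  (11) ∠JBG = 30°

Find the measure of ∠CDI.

Step 1: By the law of cosines on triangle DIC: DC² = 2² + 2² − 2·2·2·cos(30°) = 1.07, so DC ≈ 1.04.
Step 2: By the inverse law of cosines on triangle CDI: cos(∠CDI) = (1.04² + 2² − 2²) / (2·1.04·2) = 1.07/4.14 = 0.2588, so ∠CDI = 75°.

Therefore, the measure of angle ∠CDI = 75°.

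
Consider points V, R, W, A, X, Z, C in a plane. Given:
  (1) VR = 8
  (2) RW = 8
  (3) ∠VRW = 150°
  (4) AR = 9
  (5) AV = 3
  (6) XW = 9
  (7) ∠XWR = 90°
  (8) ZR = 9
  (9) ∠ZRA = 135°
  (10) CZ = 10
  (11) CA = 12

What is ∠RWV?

Step 1: By the law of cosines on triangle WRV: WV² = 8² + 8² − 2·8·8·cos(150°) = 238.85, so WV ≈ 15.45.
Step 2: By the inverse law of cosines on triangle RWV: cos(∠RWV) = (8² + 15.45² − 8²) / (2·8·15.45) = 238.85/247.28 = 0.9659, so ∠RWV = 15°.

Therefore, the measure of angle ∠RWV = 15°.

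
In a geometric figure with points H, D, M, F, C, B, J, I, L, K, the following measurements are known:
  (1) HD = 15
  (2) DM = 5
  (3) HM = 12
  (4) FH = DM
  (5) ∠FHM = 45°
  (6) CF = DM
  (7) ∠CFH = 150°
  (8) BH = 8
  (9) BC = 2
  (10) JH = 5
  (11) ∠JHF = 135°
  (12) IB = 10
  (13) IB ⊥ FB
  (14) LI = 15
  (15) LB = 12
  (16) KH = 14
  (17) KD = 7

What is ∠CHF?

From the given relations: FH = DM = 5; CF = DM = 5.
Step 1: By the law of cosines on triangle HFC: HC² = 5² + 5² − 2·5·5·cos(150°) = 93.3, so HC ≈ 9.66.
Step 2: By the inverse law of cosines on triangle CHF: cos(∠CHF) = (9.66² + 5² − 5²) / (2·9.66·5) = 93.3/96.59 = 0.9659, so ∠CHF = 15°.

Therefore, the measure of angle ∠CHF = 15°.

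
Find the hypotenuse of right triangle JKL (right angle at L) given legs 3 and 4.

By the Pythagorean theorem: JK^2 = JL^2 + KL^2
JK^2 = 3^2 + 4^2 = 9 + 16 = 25
JK = sqrt(25) = 5

5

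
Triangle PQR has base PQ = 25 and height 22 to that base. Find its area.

A triangle's area is half the area of a rectangle with the same base and height.
Area = (1/2) * 25 * 22 = 275.

275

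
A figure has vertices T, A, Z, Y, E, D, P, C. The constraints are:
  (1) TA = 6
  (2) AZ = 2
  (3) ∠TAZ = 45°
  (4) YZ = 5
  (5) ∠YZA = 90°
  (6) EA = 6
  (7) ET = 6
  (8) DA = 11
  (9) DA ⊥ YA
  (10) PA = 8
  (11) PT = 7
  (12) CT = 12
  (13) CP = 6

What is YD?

Step 1: By the law of cosines on triangle AZY: AY² = 2² + 5² − 2·2·5·cos(90°) = 29, so AY = √29.
Step 2: By the law of cosines on triangle YAD: YD² = √29² + 11² − 2·√29·11·cos(90°) = 150, so YD = 5·√6.

Therefore, the length of YD = 5·√6.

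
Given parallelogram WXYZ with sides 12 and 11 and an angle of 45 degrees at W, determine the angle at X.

Consecutive angles are supplementary: angle X = 180 - 45 = 135 degrees.

135 degrees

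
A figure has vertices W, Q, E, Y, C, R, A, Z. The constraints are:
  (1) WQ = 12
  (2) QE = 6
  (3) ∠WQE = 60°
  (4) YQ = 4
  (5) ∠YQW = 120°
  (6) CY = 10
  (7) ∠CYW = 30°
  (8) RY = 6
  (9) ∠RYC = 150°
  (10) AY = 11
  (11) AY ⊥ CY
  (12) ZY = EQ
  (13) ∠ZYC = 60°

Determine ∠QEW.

Step 1: By the law of cosines on triangle EQW: EW² = 6² + 12² − 2·6·12·cos(60°) = 108, so EW = 6·√3.
Step 2: By the inverse law of cosines on triangle QEW: cos(∠QEW) = (6² + (6·√3)² − 12²) / (2·6·6·√3) = 0/124.71 = 0, so ∠QEW = 90°.

Therefore, the measure of angle ∠QEW = 90°.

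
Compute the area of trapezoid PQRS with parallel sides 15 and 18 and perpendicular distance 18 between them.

Area of a trapezoid = (base1 + base2) * height / 2
Area = (15 + 18) * 18 / 2
Area = 33 * 18 / 2
Area = 594 / 2
Area = 297

297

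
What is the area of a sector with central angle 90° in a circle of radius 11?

Sector area = π(11²)(1/4) = 121*pi/4

121*pi/4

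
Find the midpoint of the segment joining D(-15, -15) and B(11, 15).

The midpoint is the point halfway along the segment.
Move half the horizontal distance: -15 + (11 - -15)/2 = -15 + 26/2 = -2
Move half the vertical distance: -15 + (15 - -15)/2 = -15 + 30/2 = 0
Midpoint = (-2, 0)

(-2, 0)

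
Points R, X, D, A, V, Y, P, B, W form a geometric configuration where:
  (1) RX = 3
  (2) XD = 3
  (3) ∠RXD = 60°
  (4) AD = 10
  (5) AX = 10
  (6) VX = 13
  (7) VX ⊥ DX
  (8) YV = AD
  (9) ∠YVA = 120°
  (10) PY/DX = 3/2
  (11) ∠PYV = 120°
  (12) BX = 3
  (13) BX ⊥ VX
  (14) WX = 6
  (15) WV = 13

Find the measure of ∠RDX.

Step 1: By the law of cosines on triangle DXR: DR² = 3² + 3² − 2·3·3·cos(60°) = 9, so DR = 3.
Step 2: By the inverse law of cosines on triangle RDX: cos(∠RDX) = (3² + 3² − 3²) / (2·3·3) = 9/18 = 0.5, so ∠RDX = 60°.

Therefore, the measure of angle ∠RDX = 60°.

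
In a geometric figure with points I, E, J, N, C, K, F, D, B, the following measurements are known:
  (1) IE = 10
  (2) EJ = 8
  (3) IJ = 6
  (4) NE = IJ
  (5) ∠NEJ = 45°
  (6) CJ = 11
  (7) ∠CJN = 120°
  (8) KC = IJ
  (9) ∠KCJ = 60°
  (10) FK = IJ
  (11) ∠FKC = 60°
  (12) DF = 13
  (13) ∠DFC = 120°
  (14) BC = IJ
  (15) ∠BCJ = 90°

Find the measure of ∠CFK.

From the given relations: FK = IJ = 6; KC = IJ = 6.
Step 1: By the law of cosines on triangle FKC: FC² = 6² + 6² − 2·6·6·cos(60°) = 36, so FC = 6.
Step 2: By the inverse law of cosines on triangle CFK: cos(∠CFK) = (6² + 6² − 6²) / (2·6·6) = 36/72 = 0.5, so ∠CFK = 60°.

Therefore, the measure of angle ∠CFK = 60°.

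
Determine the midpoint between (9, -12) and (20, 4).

M = ((x₁ + x₂)/2, (y₁ + y₂)/2)
= ((9 + 20)/2, (-12 + 4)/2)
= (29/2, -8/2) = (29/2, -4)

(29/2, -4)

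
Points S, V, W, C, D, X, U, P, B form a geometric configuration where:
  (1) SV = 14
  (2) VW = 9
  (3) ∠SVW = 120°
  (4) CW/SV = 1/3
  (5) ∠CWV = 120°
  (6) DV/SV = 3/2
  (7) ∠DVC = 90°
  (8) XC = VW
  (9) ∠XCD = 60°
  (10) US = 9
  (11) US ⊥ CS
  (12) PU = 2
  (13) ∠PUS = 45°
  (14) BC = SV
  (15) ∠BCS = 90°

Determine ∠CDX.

From the given relations: CW = 1/3·SV = 1/3·14 ≈ 4.67; DV = 3/2·SV = 3/2·14 = 21; XC = VW = 9.
Step 1: By the law of cosines on triangle CWV: CV² = 4.67² + 9² − 2·4.67·9·cos(120°) = 144.78, so CV ≈ 12.03.
Step 2: By the law of cosines on triangle DVC: DC² = 21² + 12.03² − 2·21·12.03·cos(90°) = 585.78, so DC ≈ 24.2.
Step 3: By the law of cosines on triangle DCX: DX² = 24.2² + 9² − 2·24.2·9·cos(60°) = 448.95, so DX ≈ 21.19.
Step 4: By the inverse law of cosines on triangle CDX: cos(∠CDX) = (24.2² + 21.19² − 9²) / (2·24.2·21.19) = 953.73/1025.64 = 0.9299, so ∠CDX = 21.58°.

Therefore, the measure of angle ∠CDX = 21.58°.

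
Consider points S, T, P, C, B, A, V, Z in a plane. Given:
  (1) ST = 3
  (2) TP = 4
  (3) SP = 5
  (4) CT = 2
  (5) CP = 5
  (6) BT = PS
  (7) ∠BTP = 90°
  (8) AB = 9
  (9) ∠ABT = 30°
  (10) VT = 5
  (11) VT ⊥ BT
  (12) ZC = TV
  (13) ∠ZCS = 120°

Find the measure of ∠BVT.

From the given relations: BT = PS = 5.
Step 1: By the law of cosines on triangle VTB: VB² = 5² + 5² − 2·5·5·cos(90°) = 50, so VB = 5·√2.
Step 2: By the inverse law of cosines on triangle BVT: cos(∠BVT) = ((5·√2)² + 5² − 5²) / (2·5·√2·5) = 50/70.71 = 0.7071, so ∠BVT = 45°.

Therefore, the measure of angle ∠BVT = 45°.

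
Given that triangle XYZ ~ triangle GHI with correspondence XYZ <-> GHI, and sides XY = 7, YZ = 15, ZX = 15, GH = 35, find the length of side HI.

Similar triangles have proportional sides. Setting up the proportion:
GH / XY = HI / YZ
35 / 7 = HI / 15
HI = 15 * 35 / 7 = 75.

75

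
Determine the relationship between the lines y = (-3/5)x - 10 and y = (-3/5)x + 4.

Slope of line 1: m1 = -3/5
Slope of line 2: m2 = -3/5
Two lines are parallel if and only if they have equal slopes (or both are vertical).
Here m1 = m2 = -3/5, confirming the lines are parallel.

Parallel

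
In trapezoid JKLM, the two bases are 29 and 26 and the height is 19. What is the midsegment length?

The midsegment of a trapezoid = (base1 + base2) / 2
midsegment = (29 + 26) / 2
midsegment = 55 / 2
midsegment = 55/2

55/2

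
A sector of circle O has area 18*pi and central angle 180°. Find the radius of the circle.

The sector covers 180°/360° = 1/2 of the full circle.
Full circle area = 18*pi / 1/2 = 36*pi.
Since full area = πr², we get r² = 36*pi/π = 36, so r = 6.

6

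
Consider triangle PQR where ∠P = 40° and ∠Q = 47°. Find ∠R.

The interior angles sum to 180°: angle R = 180 - 40 - 47 = 93°.
The triangle is obtuse (angles 40°, 47°, 93°).

93 degrees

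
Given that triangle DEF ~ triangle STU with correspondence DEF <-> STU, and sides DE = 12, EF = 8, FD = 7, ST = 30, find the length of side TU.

k = 30/12 = 5/2. TU = 5/2 * 8 = 20.

20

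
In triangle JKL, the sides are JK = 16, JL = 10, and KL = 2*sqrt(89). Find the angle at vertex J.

By the inverse law of cosines: cos(J) = (JK² + JL² - KL²) / (2 × JK × JL)
cos(J) = (16² + 10² - (2*sqrt(89))²) / (2 × 16 × 10)
cos(J) = (256 + 100 - (356)) / 320
cos(J) = 0
J = arccos(0) = 90°

90°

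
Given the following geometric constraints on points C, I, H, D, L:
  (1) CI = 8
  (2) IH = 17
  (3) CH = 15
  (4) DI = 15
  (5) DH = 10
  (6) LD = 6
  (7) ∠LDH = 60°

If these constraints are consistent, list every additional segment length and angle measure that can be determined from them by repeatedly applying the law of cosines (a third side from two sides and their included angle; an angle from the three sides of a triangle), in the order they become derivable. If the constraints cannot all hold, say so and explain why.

The constraints are consistent. Derivable facts, in order:
After 1 step:
- HL = 2·√19
- ∠CHI = 28.07°
- ∠CIH = 61.93°
- ∠DHI = 61.16°
- ∠DIH = 35.73°
- ∠HCI = 90°
- ∠HDI = 83.11°
After 2 steps:
- ∠DHL = 36.59°
- ∠DLH = 83.41°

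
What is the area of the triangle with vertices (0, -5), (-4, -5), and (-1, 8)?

Using the Shoelace formula for a triangle:
Area = (1/2)|x0(y1 - y2) + x1(y2 - y0) + x2(y0 - y1)|
Area = (1/2)|0(-5 - 8) + -4(8 - -5) + -1(-5 - -5)|
Area = (1/2)|0 + -52 + 0|
Area = (1/2)|-52|
Area = (1/2)(52)
Area = 26

26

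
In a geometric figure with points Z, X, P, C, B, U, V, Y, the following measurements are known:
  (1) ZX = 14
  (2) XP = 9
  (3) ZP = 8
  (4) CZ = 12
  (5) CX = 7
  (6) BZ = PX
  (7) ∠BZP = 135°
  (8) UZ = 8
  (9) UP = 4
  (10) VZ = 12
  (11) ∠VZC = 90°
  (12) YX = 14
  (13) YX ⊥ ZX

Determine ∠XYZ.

Step 1: By the law of cosines on triangle YXZ: YZ² = 14² + 14² − 2·14·14·cos(90°) = 392, so YZ = 14·√2.
Step 2: By the inverse law of cosines on triangle XYZ: cos(∠XYZ) = (14² + (14·√2)² − 14²) / (2·14·14·√2) = 392/554.37 = 0.7071, so ∠XYZ = 45°.

Therefore, the measure of angle ∠XYZ = 45°.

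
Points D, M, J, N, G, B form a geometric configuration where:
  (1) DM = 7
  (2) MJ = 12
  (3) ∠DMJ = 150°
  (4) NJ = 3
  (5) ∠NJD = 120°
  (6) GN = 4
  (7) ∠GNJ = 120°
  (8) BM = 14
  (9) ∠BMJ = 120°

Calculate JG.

Step 1: By the law of cosines on triangle JNG: JG² = 3² + 4² − 2·3·4·cos(120°) = 37, so JG = √37.

Therefore, the length of JG = √37.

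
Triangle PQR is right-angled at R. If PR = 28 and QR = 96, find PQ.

PQ = sqrt(28^2 + 96^2) = sqrt(10000) = 100

100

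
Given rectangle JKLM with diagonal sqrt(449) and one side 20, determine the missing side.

The diagonal of a rectangle forms a right triangle with the two sides.
Rearranging the Pythagorean theorem: missing side = sqrt(d^2 - known^2).
= sqrt(449 - 400) = sqrt(49) = 7.

7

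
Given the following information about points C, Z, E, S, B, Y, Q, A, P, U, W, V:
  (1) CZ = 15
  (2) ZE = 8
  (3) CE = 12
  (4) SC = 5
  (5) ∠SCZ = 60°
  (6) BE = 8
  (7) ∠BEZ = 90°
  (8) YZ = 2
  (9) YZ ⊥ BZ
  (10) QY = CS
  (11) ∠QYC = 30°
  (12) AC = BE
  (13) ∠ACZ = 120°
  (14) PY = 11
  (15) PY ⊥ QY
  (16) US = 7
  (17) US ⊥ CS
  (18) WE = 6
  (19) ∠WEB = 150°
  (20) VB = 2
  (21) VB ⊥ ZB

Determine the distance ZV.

Step 1: By the law of cosines on triangle ZEB: ZB² = 8² + 8² − 2·8·8·cos(90°) = 128, so ZB = 8·√2.
Step 2: By the law of cosines on triangle ZBV: ZV² = (8·√2)² + 2² − 2·8·√2·2·cos(90°) = 132, so ZV = 2·√33.

Therefore, the length of ZV = 2·√33.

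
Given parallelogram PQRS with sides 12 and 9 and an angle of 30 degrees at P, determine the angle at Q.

Consecutive angles are supplementary: angle Q = 180 - 30 = 150 degrees.

150 degrees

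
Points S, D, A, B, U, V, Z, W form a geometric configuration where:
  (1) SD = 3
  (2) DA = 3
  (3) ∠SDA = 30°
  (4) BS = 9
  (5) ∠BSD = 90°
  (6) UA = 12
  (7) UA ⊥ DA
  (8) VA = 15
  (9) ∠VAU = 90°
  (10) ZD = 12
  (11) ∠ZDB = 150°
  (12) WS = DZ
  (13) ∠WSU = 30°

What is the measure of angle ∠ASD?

Step 1: By the law of cosines on triangle SDA: SA² = 3² + 3² − 2·3·3·cos(30°) = 2.41, so SA ≈ 1.55.
Step 2: By the inverse law of cosines on triangle ASD: cos(∠ASD) = (1.55² + 3² − 3²) / (2·1.55·3) = 2.41/9.32 = 0.2588, so ∠ASD = 75°.

Therefore, the measure of angle ∠ASD = 75°.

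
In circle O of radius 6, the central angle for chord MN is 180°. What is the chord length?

Chord = 2(6) sin(90°) = 12

12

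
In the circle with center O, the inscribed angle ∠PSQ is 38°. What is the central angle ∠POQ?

Central angle = 2 × 38° = 76° (inscribed angle theorem).

76°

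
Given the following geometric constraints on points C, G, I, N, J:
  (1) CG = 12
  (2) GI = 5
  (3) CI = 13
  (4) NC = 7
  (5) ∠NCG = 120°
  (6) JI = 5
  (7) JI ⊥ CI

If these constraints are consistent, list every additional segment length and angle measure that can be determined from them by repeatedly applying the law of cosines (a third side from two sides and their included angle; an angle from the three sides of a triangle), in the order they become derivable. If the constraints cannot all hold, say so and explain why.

The constraints are consistent. Derivable facts, in order:
After 1 step:
- CJ = √194
- GN ≈ 16.64
- ∠CGI = 90°
- ∠CIG = 67.38°
- ∠GCI = 22.62°
After 2 steps:
- ∠CGN = 21.36°
- ∠CJI = 68.96°
- ∠CNG = 38.64°
- ∠ICJ = 21.04°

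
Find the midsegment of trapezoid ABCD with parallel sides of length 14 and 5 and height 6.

The midsegment (median) of a trapezoid connects the midpoints of the non-parallel sides.
Its length is the average of the two bases: (14 + 5) / 2 = 19/2.

19/2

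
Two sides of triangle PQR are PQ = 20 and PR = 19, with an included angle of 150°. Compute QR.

When two sides and the included angle are known, the law of cosines gives the third side.
c^2 = a^2 + b^2 - 2ab cos(C) generalizes the Pythagorean theorem to non-right triangles.
Here: QR^2 = 400 + 361 - 760*(-sqrt(3)/2) = 380*sqrt(3) + 761
QR = sqrt(380*sqrt(3) + 761)

sqrt(380*sqrt(3) + 761)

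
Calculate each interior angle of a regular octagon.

Each interior angle of a regular n-gon is (n - 2) * 180 / n.
For n = 8: (8 - 2) * 180 / 8 = 1080/8 = 135 degrees.

135 degrees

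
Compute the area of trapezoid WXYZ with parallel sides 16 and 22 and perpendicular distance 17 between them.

A trapezoid's area equals the midsegment times the height.
The midsegment is (16 + 22) / 2 = 19.
Area = 19 * 17 = 323.

323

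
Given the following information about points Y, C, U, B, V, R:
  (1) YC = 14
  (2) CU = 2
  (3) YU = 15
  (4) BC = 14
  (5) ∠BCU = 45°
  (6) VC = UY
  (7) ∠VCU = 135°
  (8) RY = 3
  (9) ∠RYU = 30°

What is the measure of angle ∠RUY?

Step 1: By the law of cosines on triangle UYR: UR² = 15² + 3² − 2·15·3·cos(30°) = 156.06, so UR ≈ 12.49.
Step 2: By the inverse law of cosines on triangle RUY: cos(∠RUY) = (12.49² + 15² − 3²) / (2·12.49·15) = 372.06/374.77 = 0.9928, so ∠RUY = 6.9°.

Therefore, the measure of angle ∠RUY = 6.9°.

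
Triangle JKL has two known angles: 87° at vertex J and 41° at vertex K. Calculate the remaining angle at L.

By the triangle angle sum property, the three interior angles of any triangle add up to 180°.
We know angle J = 87° and angle K = 41°, so their sum is 128°.
Therefore angle L = 180° - 128° = 52°.

52 degrees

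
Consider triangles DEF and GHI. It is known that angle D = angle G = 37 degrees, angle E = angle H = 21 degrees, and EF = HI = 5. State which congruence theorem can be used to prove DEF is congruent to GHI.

The given information provides:
angle D = angle G = 37 degrees, angle E = angle H = 21 degrees, and EF = HI = 5
This matches the AAS congruence theorem.
Two pairs of corresponding angles and a non-included side are equal (Angle-Angle-Side).

AAS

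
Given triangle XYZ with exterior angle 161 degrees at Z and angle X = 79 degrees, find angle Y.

The exterior angle theorem states that an exterior angle equals the sum of the two non-adjacent interior angles.
So 161 = 79 + angle Y, which gives angle Y = 161 - 79 = 82 degrees.

82 degrees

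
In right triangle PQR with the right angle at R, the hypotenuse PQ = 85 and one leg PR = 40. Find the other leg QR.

Rearranging the Pythagorean theorem to solve for the unknown leg:
leg^2 = hypotenuse^2 - known_leg^2 = 7225 - 1600 = 5625
leg = sqrt(5625) = 75.

75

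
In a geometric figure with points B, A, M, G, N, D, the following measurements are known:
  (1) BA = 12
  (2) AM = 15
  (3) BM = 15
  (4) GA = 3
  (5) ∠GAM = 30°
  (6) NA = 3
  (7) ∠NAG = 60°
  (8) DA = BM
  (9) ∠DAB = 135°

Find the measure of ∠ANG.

Step 1: By the law of cosines on triangle NAG: NG² = 3² + 3² − 2·3·3·cos(60°) = 9, so NG = 3.
Step 2: By the inverse law of cosines on triangle ANG: cos(∠ANG) = (3² + 3² − 3²) / (2·3·3) = 9/18 = 0.5, so ∠ANG = 60°.

Therefore, the measure of angle ∠ANG = 60°.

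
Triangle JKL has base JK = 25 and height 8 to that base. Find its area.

Area = (1/2) * base * height
Area = (1/2) * 25 * 8
Area = 100

100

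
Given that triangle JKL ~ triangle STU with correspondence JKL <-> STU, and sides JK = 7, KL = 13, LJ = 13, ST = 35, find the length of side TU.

k = 35/7 = 5. TU = 5 * 13 = 65.

65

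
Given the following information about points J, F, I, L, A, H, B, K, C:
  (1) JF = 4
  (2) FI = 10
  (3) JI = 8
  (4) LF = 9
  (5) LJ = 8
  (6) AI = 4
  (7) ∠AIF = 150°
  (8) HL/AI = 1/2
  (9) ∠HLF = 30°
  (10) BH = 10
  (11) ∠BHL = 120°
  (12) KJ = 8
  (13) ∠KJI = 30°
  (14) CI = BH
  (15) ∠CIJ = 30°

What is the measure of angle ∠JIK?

Step 1: By the law of cosines on triangle IJK: IK² = 8² + 8² − 2·8·8·cos(30°) = 17.15, so IK ≈ 4.14.
Step 2: By the inverse law of cosines on triangle JIK: cos(∠JIK) = (8² + 4.14² − 8²) / (2·8·4.14) = 17.15/66.26 = 0.2588, so ∠JIK = 75°.

Therefore, the measure of angle ∠JIK = 75°.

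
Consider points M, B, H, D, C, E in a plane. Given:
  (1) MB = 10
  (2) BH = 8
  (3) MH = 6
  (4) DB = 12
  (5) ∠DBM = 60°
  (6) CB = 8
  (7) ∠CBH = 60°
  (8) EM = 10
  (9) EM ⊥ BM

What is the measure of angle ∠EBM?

Step 1: By the law of cosines on triangle BME: BE² = 10² + 10² − 2·10·10·cos(90°) = 200, so BE = 10·√2.
Step 2: By the inverse law of cosines on triangle EBM: cos(∠EBM) = ((10·√2)² + 10² − 10²) / (2·10·√2·10) = 200/282.84 = 0.7071, so ∠EBM = 45°.

Therefore, the measure of angle ∠EBM = 45°.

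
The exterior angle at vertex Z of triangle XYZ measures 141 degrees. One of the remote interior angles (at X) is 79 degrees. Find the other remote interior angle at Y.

By the exterior angle theorem: exterior angle = sum of remote interior angles.
141 = 79 + angle Y
angle Y = 141 - 79 = 62 degrees

62 degrees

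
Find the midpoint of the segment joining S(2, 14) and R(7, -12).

The midpoint is the average of the coordinates:
x: (2 + 7)/2 = 9/2
y: (14 + -12)/2 = 1
Midpoint = (9/2, 1)

(9/2, 1)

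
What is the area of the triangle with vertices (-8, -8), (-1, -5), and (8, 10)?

Using the Shoelace formula for a triangle:
Area = (1/2)|x0(y1 - y2) + x1(y2 - y0) + x2(y0 - y1)|
Area = (1/2)|-8(-5 - 10) + -1(10 - -8) + 8(-8 - -5)|
Area = (1/2)|120 + -18 + -24|
Area = (1/2)|78|
Area = (1/2)(78)
Area = 39

39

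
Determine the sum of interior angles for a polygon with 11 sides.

The sum of interior angles of an n-sided polygon is (n - 2) * 180.
For n = 11: (11 - 2) * 180 = 9 * 180 = 1620 degrees.

1620 degrees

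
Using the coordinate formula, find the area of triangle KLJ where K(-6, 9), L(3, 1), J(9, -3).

Using the Shoelace formula for a triangle:
Area = (1/2)|x0(y1 - y2) + x1(y2 - y0) + x2(y0 - y1)|
Area = (1/2)|-6(1 - -3) + 3(-3 - 9) + 9(9 - 1)|
Area = (1/2)|-24 + -36 + 72|
Area = (1/2)|12|
Area = (1/2)(12)
Area = 6

6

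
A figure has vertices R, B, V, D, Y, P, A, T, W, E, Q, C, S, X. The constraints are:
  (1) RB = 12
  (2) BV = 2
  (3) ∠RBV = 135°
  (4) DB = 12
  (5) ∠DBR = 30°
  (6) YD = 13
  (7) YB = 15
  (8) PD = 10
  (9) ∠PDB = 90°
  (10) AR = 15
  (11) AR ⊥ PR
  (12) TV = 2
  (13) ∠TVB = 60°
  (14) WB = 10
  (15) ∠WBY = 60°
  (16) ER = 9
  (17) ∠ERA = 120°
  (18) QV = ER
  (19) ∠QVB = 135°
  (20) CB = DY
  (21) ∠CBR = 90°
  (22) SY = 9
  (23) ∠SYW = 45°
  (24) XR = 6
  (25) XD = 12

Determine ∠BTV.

Step 1: By the law of cosines on triangle TVB: TB² = 2² + 2² − 2·2·2·cos(60°) = 4, so TB = 2.
Step 2: By the inverse law of cosines on triangle BTV: cos(∠BTV) = (2² + 2² − 2²) / (2·2·2) = 4/8 = 0.5, so ∠BTV = 60°.

Therefore, the measure of angle ∠BTV = 60°.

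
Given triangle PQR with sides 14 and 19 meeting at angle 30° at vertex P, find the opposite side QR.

When two sides and the included angle are known, the law of cosines gives the third side.
c^2 = a^2 + b^2 - 2ab cos(C) generalizes the Pythagorean theorem to non-right triangles.
Here: QR^2 = 196 + 361 - 532*(sqrt(3)/2) = 557 - 266*sqrt(3)
QR = sqrt(557 - 266*sqrt(3))

sqrt(557 - 266*sqrt(3))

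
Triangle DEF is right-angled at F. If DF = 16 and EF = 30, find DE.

DE = sqrt(16^2 + 30^2) = sqrt(1156) = 34

34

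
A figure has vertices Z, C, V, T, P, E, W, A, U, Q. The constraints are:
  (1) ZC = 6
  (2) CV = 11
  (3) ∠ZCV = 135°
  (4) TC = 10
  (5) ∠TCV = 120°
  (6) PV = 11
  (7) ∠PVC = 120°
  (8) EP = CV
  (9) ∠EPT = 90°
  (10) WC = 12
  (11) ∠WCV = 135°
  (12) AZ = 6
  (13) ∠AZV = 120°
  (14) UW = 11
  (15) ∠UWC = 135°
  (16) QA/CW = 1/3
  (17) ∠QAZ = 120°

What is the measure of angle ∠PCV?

Step 1: By the law of cosines on triangle CVP: CP² = 11² + 11² − 2·11·11·cos(120°) = 363, so CP = 11·√3.
Step 2: By the inverse law of cosines on triangle PCV: cos(∠PCV) = ((11·√3)² + 11² − 11²) / (2·11·√3·11) = 363/419.16 = 0.866, so ∠PCV = 30°.

Therefore, the measure of angle ∠PCV = 30°.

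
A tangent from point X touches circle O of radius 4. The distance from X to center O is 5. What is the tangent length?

The tangent, radius, and line from the external point to the center form a right triangle.
The right angle is where the tangent meets the radius.
By the Pythagorean theorem: tangent² + 4² = 5²
tangent² = 25 - 16 = 9
tangent = 3

3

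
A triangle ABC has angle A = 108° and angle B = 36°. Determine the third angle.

By the triangle angle sum property, the three interior angles of any triangle add up to 180°.
We know angle A = 108° and angle B = 36°, so their sum is 144°.
Therefore angle C = 180° - 144° = 36°.

36 degrees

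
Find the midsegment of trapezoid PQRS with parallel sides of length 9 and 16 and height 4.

The midsegment of a trapezoid = (base1 + base2) / 2
midsegment = (9 + 16) / 2
midsegment = 25 / 2
midsegment = 25/2

25/2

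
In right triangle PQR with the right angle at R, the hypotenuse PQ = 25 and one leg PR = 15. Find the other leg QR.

By the Pythagorean theorem: QR^2 = PQ^2 - PR^2
QR^2 = 25^2 - 15^2 = 625 - 225 = 400
QR = sqrt(400) = 20

20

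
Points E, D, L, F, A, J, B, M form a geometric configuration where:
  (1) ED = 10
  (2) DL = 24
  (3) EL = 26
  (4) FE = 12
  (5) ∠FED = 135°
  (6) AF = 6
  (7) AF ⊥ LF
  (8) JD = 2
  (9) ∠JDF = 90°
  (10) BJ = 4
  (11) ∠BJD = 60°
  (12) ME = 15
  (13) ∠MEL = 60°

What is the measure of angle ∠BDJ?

Step 1: By the law of cosines on triangle DJB: DB² = 2² + 4² − 2·2·4·cos(60°) = 12, so DB = 2·√3.
Step 2: By the inverse law of cosines on triangle BDJ: cos(∠BDJ) = ((2·√3)² + 2² − 4²) / (2·2·√3·2) = 0/13.86 = 0, so ∠BDJ = 90°.

Therefore, the measure of angle ∠BDJ = 90°.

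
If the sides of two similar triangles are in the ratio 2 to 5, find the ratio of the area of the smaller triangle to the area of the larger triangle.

Area ratio = (side ratio)^2 = (2/5)^2 = 4:25.

4:25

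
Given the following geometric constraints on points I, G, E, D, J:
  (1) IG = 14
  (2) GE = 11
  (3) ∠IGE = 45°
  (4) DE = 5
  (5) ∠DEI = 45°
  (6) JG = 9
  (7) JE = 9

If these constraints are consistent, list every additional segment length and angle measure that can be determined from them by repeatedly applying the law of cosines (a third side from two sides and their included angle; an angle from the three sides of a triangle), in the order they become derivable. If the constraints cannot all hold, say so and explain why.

The constraints are consistent. Derivable facts, in order:
After 1 step:
- IE ≈ 9.96
- ∠EGJ = 52.33°
- ∠EJG = 75.34°
- ∠GEJ = 52.33°
After 2 steps:
- ID ≈ 7.33
- ∠EIG = 51.34°
- ∠GEI = 83.66°
After 3 steps:
- ∠DIE = 28.82°
- ∠EDI = 106.18°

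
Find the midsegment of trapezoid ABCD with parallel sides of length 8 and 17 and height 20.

midsegment = (8 + 17) / 2 = 25 / 2 = 25/2

25/2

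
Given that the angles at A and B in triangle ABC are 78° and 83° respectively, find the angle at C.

The interior angles sum to 180°: angle C = 180 - 78 - 83 = 19°.
The triangle is acute (angles 78°, 83°, 19°).

19 degrees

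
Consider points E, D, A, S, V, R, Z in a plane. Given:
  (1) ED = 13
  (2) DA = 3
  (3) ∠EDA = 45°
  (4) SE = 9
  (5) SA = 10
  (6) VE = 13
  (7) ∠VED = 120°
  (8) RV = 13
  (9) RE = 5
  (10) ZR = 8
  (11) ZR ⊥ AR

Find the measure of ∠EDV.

Step 1: By the law of cosines on triangle DEV: DV² = 13² + 13² − 2·13·13·cos(120°) = 507, so DV = 13·√3.
Step 2: By the inverse law of cosines on triangle EDV: cos(∠EDV) = (13² + (13·√3)² − 13²) / (2·13·13·√3) = 507/585.43 = 0.866, so ∠EDV = 30°.

Therefore, the measure of angle ∠EDV = 30°.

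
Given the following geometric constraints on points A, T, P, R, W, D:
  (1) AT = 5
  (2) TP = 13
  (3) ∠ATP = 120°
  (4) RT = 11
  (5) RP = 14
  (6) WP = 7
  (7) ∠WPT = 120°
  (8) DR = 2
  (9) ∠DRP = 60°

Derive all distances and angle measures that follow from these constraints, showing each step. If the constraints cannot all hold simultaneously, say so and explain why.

The constraints are consistent.

Step 1: From AT = 5, TP = 13, and ∠ATP = 120°, by the law of cosines:
  AP² = AT² + TP² - 2·AT·TP·cos(120°) = 25 + 169 + 65 = 259
  AP ≈ 16.09

Step 2: From TP = 13, PW = 7, and ∠TPW = 120°, by the law of cosines:
  TW² = TP² + PW² - 2·TP·PW·cos(120°) = 169 + 49 + 91 = 309
  TW ≈ 17.58

Step 3: From PR = 14, RD = 2, and ∠PRD = 60°, by the law of cosines:
  PD² = PR² + RD² - 2·PR·RD·cos(60°) = 196 + 4 - 28 = 172
  PD = 2·√43

Step 4: From TP = 13, TR = 11, PR = 14, by the inverse law of cosines:
  cos(∠PTR) = (TP² + TR² - PR²) / (2·TP·TR)
  ∠PTR = 70.81°

Step 5: From PR = 14, PT = 13, RT = 11, by the inverse law of cosines:
  cos(∠RPT) = (PR² + PT² - RT²) / (2·PR·PT)
  ∠RPT = 47.91°

Step 6: From RP = 14, RT = 11, PT = 13, by the inverse law of cosines:
  cos(∠PRT) = (RP² + RT² - PT²) / (2·RP·RT)
  ∠PRT = 61.28°

Step 7: From AP = 16.09, AT = 5, PT = 13, by the inverse law of cosines:
  cos(∠PAT) = (AP² + AT² - PT²) / (2·AP·AT)
  ∠PAT = 44.39°

Step 8: From TP = 13, TW = 17.58, PW = 7, by the inverse law of cosines:
  cos(∠PTW) = (TP² + TW² - PW²) / (2·TP·TW)
  ∠PTW = 20.17°

Step 9: From PA = 16.09, PT = 13, AT = 5, by the inverse law of cosines:
  cos(∠APT) = (PA² + PT² - AT²) / (2·PA·PT)
  ∠APT = 15.61°

Step 10: From PD = 2·√43, PR = 14, DR = 2, by the inverse law of cosines:
  cos(∠DPR) = (PD² + PR² - DR²) / (2·PD·PR)
  ∠DPR = 7.59°

Step 11: From WP = 7, WT = 17.58, PT = 13, by the inverse law of cosines:
  cos(∠PWT) = (WP² + WT² - PT²) / (2·WP·WT)
  ∠PWT = 39.83°

Step 12: From DP = 2·√43, DR = 2, PR = 14, by the inverse law of cosines:
  cos(∠PDR) = (DP² + DR² - PR²) / (2·DP·DR)
  ∠PDR = 112.41°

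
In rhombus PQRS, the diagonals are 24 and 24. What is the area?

The diagonals of a rhombus divide it into four right triangles.
Each triangle has legs 24/ 2 = 12 and 24/2 = 12, so each has area (1/2)*12*12 = 72.
Four such triangles give total area = (d1 * d2) / 2 = 288.

288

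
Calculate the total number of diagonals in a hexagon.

Total line segments between 6 vertices = C(6,2) = 15.
Subtract the 6 sides: 15 - 6 = 9 diagonals.

9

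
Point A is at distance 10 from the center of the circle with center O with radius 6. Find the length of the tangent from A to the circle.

Let T be the point of tangency. Then OT ⊥ AT (radius ⊥ tangent).
In right triangle OTA: OA² = OT² + AT²
10² = 6² + AT²
AT² = 64, AT = 8

8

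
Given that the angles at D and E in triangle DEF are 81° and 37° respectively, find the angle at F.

angle F = 180 - 81 - 37 = 62 degrees.

62 degrees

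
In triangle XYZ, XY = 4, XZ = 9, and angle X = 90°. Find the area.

Area = (1/2) * XY * XZ * sin(X)
Area = (1/2) * 4 * 9 * sin(90°)
Area = (1/2) * 4 * 9 * 1
Area = 18

18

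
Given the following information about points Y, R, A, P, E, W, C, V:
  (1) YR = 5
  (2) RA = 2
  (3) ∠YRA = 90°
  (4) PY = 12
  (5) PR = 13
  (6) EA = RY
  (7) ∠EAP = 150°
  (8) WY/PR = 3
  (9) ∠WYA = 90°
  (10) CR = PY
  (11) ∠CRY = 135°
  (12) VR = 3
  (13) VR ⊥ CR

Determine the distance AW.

From the given relations: WY = 3·PR = 3·13 = 39.
Step 1: By the law of cosines on triangle ARY: AY² = 2² + 5² − 2·2·5·cos(90°) = 29, so AY = √29.
Step 2: By the law of cosines on triangle AYW: AW² = √29² + 39² − 2·√29·39·cos(90°) = 1550, so AW = 5·√62.

Therefore, the length of AW = 5·√62.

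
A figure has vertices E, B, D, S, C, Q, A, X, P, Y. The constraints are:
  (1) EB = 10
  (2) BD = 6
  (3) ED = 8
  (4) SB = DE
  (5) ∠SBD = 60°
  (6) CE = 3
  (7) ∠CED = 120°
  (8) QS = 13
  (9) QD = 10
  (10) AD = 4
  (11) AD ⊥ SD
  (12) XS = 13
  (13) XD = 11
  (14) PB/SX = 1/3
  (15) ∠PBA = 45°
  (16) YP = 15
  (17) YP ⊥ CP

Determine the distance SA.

From the given relations: SB = DE = 8.
Step 1: By the law of cosines on triangle SBD: SD² = 8² + 6² − 2·8·6·cos(60°) = 52, so SD = 2·√13.
Step 2: By the law of cosines on triangle SDA: SA² = (2·√13)² + 4² − 2·2·√13·4·cos(90°) = 68, so SA = 2·√17.

Therefore, the length of SA = 2·√17.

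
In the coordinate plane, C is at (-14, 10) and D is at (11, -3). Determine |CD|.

The horizontal distance is |11 - -14| = 25 and the vertical distance is |-3 - 10| = 13.
By the Pythagorean theorem, d = sqrt(25^2 + 13^2) = sqrt(794).

sqrt(794)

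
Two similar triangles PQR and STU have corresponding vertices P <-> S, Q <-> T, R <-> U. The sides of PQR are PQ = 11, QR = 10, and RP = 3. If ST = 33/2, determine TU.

k = 33/2/11 = 3/2. TU = 3/2 * 10 = 15.

15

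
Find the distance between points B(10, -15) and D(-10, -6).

d = sqrt((-20)^2 + (9)^2) = sqrt(481)

sqrt(481)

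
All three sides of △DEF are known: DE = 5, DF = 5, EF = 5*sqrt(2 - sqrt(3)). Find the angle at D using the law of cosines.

When all three sides of a triangle are known, the law of cosines can be rearranged to find any angle.
cos(C) = (a² + b² - c²) / (2ab) gives cos(D) = sqrt(3)/2.
Taking the inverse cosine: D = 30°.

30°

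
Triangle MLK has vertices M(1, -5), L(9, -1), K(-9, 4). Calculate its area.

Shoelace: Area = (1/2)|1(-1-4) + 9(4--5) + -9(-5--1)| = (1/2)(112) = 56

56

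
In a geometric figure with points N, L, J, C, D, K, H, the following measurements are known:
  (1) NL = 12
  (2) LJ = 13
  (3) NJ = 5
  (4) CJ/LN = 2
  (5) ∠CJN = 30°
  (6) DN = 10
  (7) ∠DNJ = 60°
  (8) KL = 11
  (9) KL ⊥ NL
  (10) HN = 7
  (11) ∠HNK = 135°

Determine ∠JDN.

Step 1: By the law of cosines on triangle DNJ: DJ² = 10² + 5² − 2·10·5·cos(60°) = 75, so DJ = 5·√3.
Step 2: By the inverse law of cosines on triangle JDN: cos(∠JDN) = ((5·√3)² + 10² − 5²) / (2·5·√3·10) = 150/173.21 = 0.866, so ∠JDN = 30°.

Therefore, the measure of angle ∠JDN = 30°.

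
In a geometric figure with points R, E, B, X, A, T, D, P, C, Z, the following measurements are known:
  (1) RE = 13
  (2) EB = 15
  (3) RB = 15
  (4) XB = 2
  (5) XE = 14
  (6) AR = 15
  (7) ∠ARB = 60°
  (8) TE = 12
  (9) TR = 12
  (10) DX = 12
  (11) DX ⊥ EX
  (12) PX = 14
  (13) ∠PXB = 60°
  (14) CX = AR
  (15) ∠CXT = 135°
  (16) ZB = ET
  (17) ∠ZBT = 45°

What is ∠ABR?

Step 1: By the law of cosines on triangle BRA: BA² = 15² + 15² − 2·15·15·cos(60°) = 225, so BA = 15.
Step 2: By the inverse law of cosines on triangle ABR: cos(∠ABR) = (15² + 15² − 15²) / (2·15·15) = 225/450 = 0.5, so ∠ABR = 60°.

Therefore, the measure of angle ∠ABR = 60°.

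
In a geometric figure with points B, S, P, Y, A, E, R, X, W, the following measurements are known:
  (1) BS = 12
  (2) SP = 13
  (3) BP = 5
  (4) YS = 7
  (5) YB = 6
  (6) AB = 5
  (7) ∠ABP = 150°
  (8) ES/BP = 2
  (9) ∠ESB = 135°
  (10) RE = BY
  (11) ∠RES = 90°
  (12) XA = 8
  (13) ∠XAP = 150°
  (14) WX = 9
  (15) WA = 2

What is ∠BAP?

Step 1: By the law of cosines on triangle ABP: AP² = 5² + 5² − 2·5·5·cos(150°) = 93.3, so AP ≈ 9.66.
Step 2: By the inverse law of cosines on triangle BAP: cos(∠BAP) = (5² + 9.66² − 5²) / (2·5·9.66) = 93.3/96.59 = 0.9659, so ∠BAP = 15°.

Therefore, the measure of angle ∠BAP = 15°.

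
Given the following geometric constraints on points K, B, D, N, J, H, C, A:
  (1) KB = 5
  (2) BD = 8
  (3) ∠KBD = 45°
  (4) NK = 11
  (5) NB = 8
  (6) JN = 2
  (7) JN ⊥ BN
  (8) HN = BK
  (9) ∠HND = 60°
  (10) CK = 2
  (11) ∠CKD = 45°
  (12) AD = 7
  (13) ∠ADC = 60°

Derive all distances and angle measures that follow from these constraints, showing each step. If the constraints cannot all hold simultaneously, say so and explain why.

The constraints are consistent.

From the given relations:
  HN = BK = 5

Step 1: From KB = 5, BD = 8, and ∠KBD = 45°, by the law of cosines:
  KD² = KB² + BD² - 2·KB·BD·cos(45°) = 25 + 64 - 56.57 = 32.43
  KD ≈ 5.69

Step 2: From BN = 8, NJ = 2, and ∠BNJ = 90°, by the law of cosines:
  BJ² = BN² + NJ² - 2·BN·NJ·cos(90°) = 64 + 4 - 0 = 68
  BJ = 2·√17

Step 3: From KB = 5, KN = 11, BN = 8, by the inverse law of cosines:
  cos(∠BKN) = (KB² + KN² - BN²) / (2·KB·KN)
  ∠BKN = 41.8°

Step 4: From BK = 5, BN = 8, KN = 11, by the inverse law of cosines:
  cos(∠KBN) = (BK² + BN² - KN²) / (2·BK·BN)
  ∠KBN = 113.58°

Step 5: From NB = 8, NK = 11, BK = 5, by the inverse law of cosines:
  cos(∠BNK) = (NB² + NK² - BK²) / (2·NB·NK)
  ∠BNK = 24.62°

Step 6: From DK = 5.69, KC = 2, and ∠DKC = 45°, by the law of cosines:
  DC² = DK² + KC² - 2·DK·KC·cos(45°) = 32.43 + 4 - 16.11 = 20.32
  DC ≈ 4.51

Step 7: From KB = 5, KD = 5.69, BD = 8, by the inverse law of cosines:
  cos(∠BKD) = (KB² + KD² - BD²) / (2·KB·KD)
  ∠BKD = 96.62°

Step 8: From BJ = 2·√17, BN = 8, JN = 2, by the inverse law of cosines:
  cos(∠JBN) = (BJ² + BN² - JN²) / (2·BJ·BN)
  ∠JBN = 14.04°

Step 9: From DB = 8, DK = 5.69, BK = 5, by the inverse law of cosines:
  cos(∠BDK) = (DB² + DK² - BK²) / (2·DB·DK)
  ∠BDK = 38.38°

Step 10: From JB = 2·√17, JN = 2, BN = 8, by the inverse law of cosines:
  cos(∠BJN) = (JB² + JN² - BN²) / (2·JB·JN)
  ∠BJN = 75.96°

Step 11: From CD = 4.51, DA = 7, and ∠CDA = 60°, by the law of cosines:
  CA² = CD² + DA² - 2·CD·DA·cos(60°) = 20.32 + 49 - 31.56 = 37.77
  CA ≈ 6.15

Step 12: From DC = 4.51, DK = 5.69, CK = 2, by the inverse law of cosines:
  cos(∠CDK) = (DC² + DK² - CK²) / (2·DC·DK)
  ∠CDK = 18.28°

Step 13: From CD = 4.51, CK = 2, DK = 5.69, by the inverse law of cosines:
  cos(∠DCK) = (CD² + CK² - DK²) / (2·CD·CK)
  ∠DCK = 116.72°

Step 14: From CA = 6.15, CD = 4.51, AD = 7, by the inverse law of cosines:
  cos(∠ACD) = (CA² + CD² - AD²) / (2·CA·CD)
  ∠ACD = 80.56°

Step 15: From AC = 6.15, AD = 7, CD = 4.51, by the inverse law of cosines:
  cos(∠CAD) = (AC² + AD² - CD²) / (2·AC·AD)
  ∠CAD = 39.44°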